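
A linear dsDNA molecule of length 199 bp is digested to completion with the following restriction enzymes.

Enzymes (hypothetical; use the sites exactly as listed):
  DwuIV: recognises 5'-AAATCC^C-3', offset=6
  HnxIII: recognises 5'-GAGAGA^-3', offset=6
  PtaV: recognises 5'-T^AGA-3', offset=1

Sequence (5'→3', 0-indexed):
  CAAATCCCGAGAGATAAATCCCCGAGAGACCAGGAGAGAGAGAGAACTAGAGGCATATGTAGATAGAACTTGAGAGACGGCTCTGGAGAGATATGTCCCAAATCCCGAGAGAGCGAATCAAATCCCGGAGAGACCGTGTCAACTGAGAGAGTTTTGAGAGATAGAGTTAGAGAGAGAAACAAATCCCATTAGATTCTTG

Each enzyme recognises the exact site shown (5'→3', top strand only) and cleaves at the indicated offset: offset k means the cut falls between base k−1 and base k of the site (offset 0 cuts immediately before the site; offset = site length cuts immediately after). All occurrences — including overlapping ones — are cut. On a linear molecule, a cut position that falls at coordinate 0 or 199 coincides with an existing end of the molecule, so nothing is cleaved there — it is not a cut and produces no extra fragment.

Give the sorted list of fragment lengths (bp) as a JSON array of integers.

[1,2,2,2,2,3,4,4,6,7,7,7,7,7,8,8,9,9,10,11,12,13,13,14,14,17]

Site scan:
  DwuIV AAATCCC/6: at [1, 15, 99, 119, 180] ⇒ [7, 21, 105, 125, 186]
  HnxIII GAGAGA/6: at [8, 23, 33, 35, 37, 39, 71, 85, 106, 127, 144, 155, 169, 171] ⇒ [14, 29, 39, 41, 43, 45, 77, 91, 112, 133, 150, 161, 175, 177]
  PtaV TAGA/1: at [47, 59, 63, 161, 167, 189] ⇒ [48, 60, 64, 162, 168, 190]

Pooled cuts: [7, 14, 21, 29, 39, 41, 43, 45, 48, 60, 64, 77, 91, 105, 112, 125, 133, 150, 161, 162, 168, 175, 177, 186, 190]

Fragment lengths:
  [0,7): 7 bp
  [7,14): 7 bp
  [14,21): 7 bp
  [21,29): 8 bp
  [29,39): 10 bp
  [39,41): 2 bp
  [41,43): 2 bp
  [43,45): 2 bp
  [45,48): 3 bp
  [48,60): 12 bp
  [60,64): 4 bp
  [64,77): 13 bp
  [77,91): 14 bp
  [91,105): 14 bp
  [105,112): 7 bp
  [112,125): 13 bp
  [125,133): 8 bp
  [133,150): 17 bp
  [150,161): 11 bp
  [161,162): 1 bp
  [162,168): 6 bp
  [168,175): 7 bp
  [175,177): 2 bp
  [177,186): 9 bp
  [186,190): 4 bp
  [190,199): 9 bp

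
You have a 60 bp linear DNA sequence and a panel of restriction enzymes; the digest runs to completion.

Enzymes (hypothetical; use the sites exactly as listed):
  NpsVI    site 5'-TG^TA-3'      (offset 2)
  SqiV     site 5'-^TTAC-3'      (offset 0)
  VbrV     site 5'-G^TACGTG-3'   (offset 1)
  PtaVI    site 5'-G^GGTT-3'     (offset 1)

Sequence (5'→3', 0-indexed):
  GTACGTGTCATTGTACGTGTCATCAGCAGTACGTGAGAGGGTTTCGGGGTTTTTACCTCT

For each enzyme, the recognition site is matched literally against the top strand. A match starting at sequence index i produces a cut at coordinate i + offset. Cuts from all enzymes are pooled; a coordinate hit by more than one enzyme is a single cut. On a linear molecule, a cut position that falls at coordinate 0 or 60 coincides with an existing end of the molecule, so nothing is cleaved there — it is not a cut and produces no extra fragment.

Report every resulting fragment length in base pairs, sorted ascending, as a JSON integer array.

[1,5,8,8,10,12,16]

Scan for sites:
  NpsVI TGTA/2: at [11] ⇒ [13]
  SqiV TTAC/0: at [52] ⇒ [52]
  VbrV GTACGTG/1: at [0, 12, 28] ⇒ [1, 13, 29]
  PtaVI GGGTT/1: at [38, 46] ⇒ [39, 47]

Pooled cuts: [1, 13, 29, 39, 47, 52]

Fragments:
  [0,1): 1 bp
  [1,13): 12 bp
  [13,29): 16 bp
  [29,39): 10 bp
  [39,47): 8 bp
  [47,52): 5 bp
  [52,60): 8 bp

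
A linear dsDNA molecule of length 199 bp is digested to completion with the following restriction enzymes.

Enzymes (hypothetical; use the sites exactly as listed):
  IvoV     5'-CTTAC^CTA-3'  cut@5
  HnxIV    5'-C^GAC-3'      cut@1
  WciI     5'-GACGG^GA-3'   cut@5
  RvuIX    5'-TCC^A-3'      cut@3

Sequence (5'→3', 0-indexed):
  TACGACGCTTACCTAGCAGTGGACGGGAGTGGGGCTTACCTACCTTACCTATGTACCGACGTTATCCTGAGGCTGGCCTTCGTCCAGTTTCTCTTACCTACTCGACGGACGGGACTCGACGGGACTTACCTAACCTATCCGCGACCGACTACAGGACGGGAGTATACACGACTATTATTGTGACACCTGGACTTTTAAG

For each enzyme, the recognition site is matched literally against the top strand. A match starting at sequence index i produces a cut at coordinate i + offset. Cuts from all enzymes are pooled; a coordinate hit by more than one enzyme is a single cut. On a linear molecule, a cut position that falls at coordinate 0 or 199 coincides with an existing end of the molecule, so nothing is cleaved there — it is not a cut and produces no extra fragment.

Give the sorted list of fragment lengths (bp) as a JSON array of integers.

Site scan:
  IvoV CTTACCTA/5: at [7, 34, 43, 92, 124] ⇒ [12, 39, 48, 97, 129]
  HnxIV CGAC/1: at [2, 56, 102, 116, 141, 145, 168] ⇒ [3, 57, 103, 117, 142, 146, 169]
  WciI GACGGGA/5: at [21, 107, 117, 154] ⇒ [26, 112, 122, 159]
  RvuIX TCCA/3: at [82] ⇒ [85]

Pooled cuts: [3, 12, 26, 39, 48, 57, 85, 97, 103, 112, 117, 122, 129, 142, 146, 159, 169]

Fragment lengths:
  [0,3): 3 bp
  [3,12): 9 bp
  [12,26): 14 bp
  [26,39): 13 bp
  [39,48): 9 bp
  [48,57): 9 bp
  [57,85): 28 bp
  [85,97): 12 bp
  [97,103): 6 bp
  [103,112): 9 bp
  [112,117): 5 bp
  [117,122): 5 bp
  [122,129): 7 bp
  [129,142): 13 bp
  [142,146): 4 bp
  [146,159): 13 bp
  [159,169): 10 bp
  [169,199): 30 bp

[3,4,5,5,6,7,9,9,9,9,10,12,13,13,13,14,28,30]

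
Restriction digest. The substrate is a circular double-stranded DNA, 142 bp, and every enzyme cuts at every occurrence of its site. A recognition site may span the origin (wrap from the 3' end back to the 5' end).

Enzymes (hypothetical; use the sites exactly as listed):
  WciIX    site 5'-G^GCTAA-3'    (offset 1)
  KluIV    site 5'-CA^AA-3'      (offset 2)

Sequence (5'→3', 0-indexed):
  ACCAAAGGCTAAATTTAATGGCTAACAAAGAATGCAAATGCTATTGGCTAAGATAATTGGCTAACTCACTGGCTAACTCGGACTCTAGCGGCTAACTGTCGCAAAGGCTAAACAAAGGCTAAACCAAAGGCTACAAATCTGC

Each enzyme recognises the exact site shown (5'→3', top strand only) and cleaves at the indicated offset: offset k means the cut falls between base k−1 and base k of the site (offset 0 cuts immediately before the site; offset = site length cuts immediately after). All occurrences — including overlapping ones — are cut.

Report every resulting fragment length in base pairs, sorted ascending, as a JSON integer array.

Site scan:
  WciIX GGCTAA/1: at [6, 19, 45, 58, 70, 89, 105, 116] ⇒ [7, 20, 46, 59, 71, 90, 106, 117]
  KluIV CAAA/2: at [2, 25, 34, 101, 112, 124, 133] ⇒ [4, 27, 36, 103, 114, 126, 135]

All cut coordinates (distinct, sorted): [4, 7, 20, 27, 36, 46, 59, 71, 90, 103, 106, 114, 117, 126, 135]

Fragment lengths:
  4→7: 3 bp
  7→20: 13 bp
  20→27: 7 bp
  27→36: 9 bp
  36→46: 10 bp
  46→59: 13 bp
  59→71: 12 bp
  71→90: 19 bp
  90→103: 13 bp
  103→106: 3 bp
  106→114: 8 bp
  114→117: 3 bp
  117→126: 9 bp
  126→135: 9 bp
  135→4 (wrap): 142-135+4 = 11 bp

[3,3,3,7,8,9,9,9,10,11,12,13,13,13,19]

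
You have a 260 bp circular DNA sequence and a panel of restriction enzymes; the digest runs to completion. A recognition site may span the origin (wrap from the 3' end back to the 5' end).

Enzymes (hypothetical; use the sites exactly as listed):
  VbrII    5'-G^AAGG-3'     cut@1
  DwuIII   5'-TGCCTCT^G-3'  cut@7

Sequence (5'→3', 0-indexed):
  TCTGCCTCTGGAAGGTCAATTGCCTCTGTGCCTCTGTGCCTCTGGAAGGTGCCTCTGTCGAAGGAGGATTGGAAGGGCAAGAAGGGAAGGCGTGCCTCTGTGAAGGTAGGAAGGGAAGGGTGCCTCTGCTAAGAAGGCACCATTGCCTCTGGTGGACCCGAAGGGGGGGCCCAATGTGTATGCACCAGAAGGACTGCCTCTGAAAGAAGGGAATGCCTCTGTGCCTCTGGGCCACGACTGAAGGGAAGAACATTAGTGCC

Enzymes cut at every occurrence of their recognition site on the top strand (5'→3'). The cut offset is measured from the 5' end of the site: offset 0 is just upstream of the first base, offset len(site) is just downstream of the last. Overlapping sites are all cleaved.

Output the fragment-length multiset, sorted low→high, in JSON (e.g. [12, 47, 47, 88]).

Per-enzyme occurrences:
  VbrII GAAGG/1: at [10, 44, 59, 71, 80, 85, 101, 109, 114, 132, 159, 187, 205, 239] ⇒ [11, 45, 60, 72, 81, 86, 102, 110, 115, 133, 160, 188, 206, 240]
  DwuIII TGCCTCTG/7: at [2, 20, 28, 36, 49, 92, 120, 143, 194, 213, 221, 256] ⇒ [3, 9, 27, 35, 43, 56, 99, 127, 150, 201, 220, 228]

Pooled cuts: [3, 9, 11, 27, 35, 43, 45, 56, 60, 72, 81, 86, 99, 102, 110, 115, 127, 133, 150, 160, 188, 201, 206, 220, 228, 240]

Fragment lengths:
  3→9: 6 bp
  9→11: 2 bp
  11→27: 16 bp
  27→35: 8 bp
  35→43: 8 bp
  43→45: 2 bp
  45→56: 11 bp
  56→60: 4 bp
  60→72: 12 bp
  72→81: 9 bp
  81→86: 5 bp
  86→99: 13 bp
  99→102: 3 bp
  102→110: 8 bp
  110→115: 5 bp
  115→127: 12 bp
  127→133: 6 bp
  133→150: 17 bp
  150→160: 10 bp
  160→188: 28 bp
  188→201: 13 bp
  201→206: 5 bp
  206→220: 14 bp
  220→228: 8 bp
  228→240: 12 bp
  240→3 (wrap): 260-240+3 = 23 bp

[2,2,3,4,5,5,5,6,6,8,8,8,8,9,10,11,12,12,12,13,13,14,16,17,23,28]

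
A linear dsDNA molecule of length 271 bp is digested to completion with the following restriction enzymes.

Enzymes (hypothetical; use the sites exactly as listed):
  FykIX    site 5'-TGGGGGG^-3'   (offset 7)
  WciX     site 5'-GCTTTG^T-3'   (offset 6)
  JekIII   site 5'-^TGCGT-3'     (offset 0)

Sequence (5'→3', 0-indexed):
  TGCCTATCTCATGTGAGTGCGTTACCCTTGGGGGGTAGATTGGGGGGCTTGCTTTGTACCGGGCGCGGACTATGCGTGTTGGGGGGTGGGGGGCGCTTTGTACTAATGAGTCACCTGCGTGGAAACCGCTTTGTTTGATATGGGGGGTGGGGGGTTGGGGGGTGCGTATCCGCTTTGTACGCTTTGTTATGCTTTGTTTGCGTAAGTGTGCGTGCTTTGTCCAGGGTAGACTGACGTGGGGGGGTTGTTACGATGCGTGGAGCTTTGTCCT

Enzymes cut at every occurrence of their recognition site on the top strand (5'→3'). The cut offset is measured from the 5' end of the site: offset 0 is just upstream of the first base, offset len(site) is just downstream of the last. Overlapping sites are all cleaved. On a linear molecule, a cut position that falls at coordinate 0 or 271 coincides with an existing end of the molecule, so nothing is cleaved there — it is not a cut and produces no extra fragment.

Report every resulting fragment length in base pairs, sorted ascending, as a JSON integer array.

[2,4,7,7,7,8,9,9,10,10,10,11,12,14,14,14,15,15,16,17,18,18,24]

Per-enzyme occurrences:
  FykIX TGGGGGG/7: at [28, 40, 79, 86, 140, 147, 155, 236] ⇒ [35, 47, 86, 93, 147, 154, 162, 243]
  WciX GCTTTGT/6: at [50, 94, 127, 171, 180, 190, 213, 261] ⇒ [56, 100, 133, 177, 186, 196, 219, 267]
  JekIII TGCGT/0: at [17, 72, 115, 162, 198, 208, 253] ⇒ [17, 72, 115, 162, 198, 208, 253]

All cut coordinates (distinct, sorted): [17, 35, 47, 56, 72, 86, 93, 100, 115, 133, 147, 154, 162, 177, 186, 196, 198, 208, 219, 243, 253, 267]

Fragments:
  [0,17): 17 bp
  [17,35): 18 bp
  [35,47): 12 bp
  [47,56): 9 bp
  [56,72): 16 bp
  [72,86): 14 bp
  [86,93): 7 bp
  [93,100): 7 bp
  [100,115): 15 bp
  [115,133): 18 bp
  [133,147): 14 bp
  [147,154): 7 bp
  [154,162): 8 bp
  [162,177): 15 bp
  [177,186): 9 bp
  [186,196): 10 bp
  [196,198): 2 bp
  [198,208): 10 bp
  [208,219): 11 bp
  [219,243): 24 bp
  [243,253): 10 bp
  [253,267): 14 bp
  [267,271): 4 bp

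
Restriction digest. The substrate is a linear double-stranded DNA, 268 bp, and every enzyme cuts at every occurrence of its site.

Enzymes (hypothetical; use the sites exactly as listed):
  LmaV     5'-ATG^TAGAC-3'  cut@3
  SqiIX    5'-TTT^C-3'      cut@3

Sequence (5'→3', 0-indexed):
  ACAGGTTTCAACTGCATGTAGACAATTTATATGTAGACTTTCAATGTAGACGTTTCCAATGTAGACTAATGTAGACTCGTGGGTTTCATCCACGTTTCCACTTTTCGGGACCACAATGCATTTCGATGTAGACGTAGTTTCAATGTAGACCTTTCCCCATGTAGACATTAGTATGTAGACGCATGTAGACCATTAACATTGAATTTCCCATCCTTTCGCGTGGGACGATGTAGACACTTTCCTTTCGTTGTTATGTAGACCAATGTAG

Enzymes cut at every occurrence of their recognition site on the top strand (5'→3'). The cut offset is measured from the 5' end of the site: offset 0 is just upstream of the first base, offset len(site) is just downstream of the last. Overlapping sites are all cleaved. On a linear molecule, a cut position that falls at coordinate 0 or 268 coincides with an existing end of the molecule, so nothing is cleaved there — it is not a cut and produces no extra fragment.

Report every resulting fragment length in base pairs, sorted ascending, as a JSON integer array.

[5,5,5,5,6,7,8,8,8,9,9,10,10,10,10,10,10,11,12,13,14,14,15,15,18,21]

Site scan:
  LmaV (ATGTAGAC, off=3): starts [15, 30, 43, 58, 68, 125, 142, 158, 172, 182, 227, 252] → cuts [18, 33, 46, 61, 71, 128, 145, 161, 175, 185, 230, 255]
  SqiIX (TTTC, off=3): starts [5, 38, 52, 83, 94, 102, 120, 137, 151, 203, 213, 237, 242] → cuts [8, 41, 55, 86, 97, 105, 123, 140, 154, 206, 216, 240, 245]

Pooled cuts: [8, 18, 33, 41, 46, 55, 61, 71, 86, 97, 105, 123, 128, 140, 145, 154, 161, 175, 185, 206, 216, 230, 240, 245, 255]

Fragments:
  [0,8): 8 bp
  [8,18): 10 bp
  [18,33): 15 bp
  [33,41): 8 bp
  [41,46): 5 bp
  [46,55): 9 bp
  [55,61): 6 bp
  [61,71): 10 bp
  [71,86): 15 bp
  [86,97): 11 bp
  [97,105): 8 bp
  [105,123): 18 bp
  [123,128): 5 bp
  [128,140): 12 bp
  [140,145): 5 bp
  [145,154): 9 bp
  [154,161): 7 bp
  [161,175): 14 bp
  [175,185): 10 bp
  [185,206): 21 bp
  [206,216): 10 bp
  [216,230): 14 bp
  [230,240): 10 bp
  [240,245): 5 bp
  [245,255): 10 bp
  [255,268): 13 bp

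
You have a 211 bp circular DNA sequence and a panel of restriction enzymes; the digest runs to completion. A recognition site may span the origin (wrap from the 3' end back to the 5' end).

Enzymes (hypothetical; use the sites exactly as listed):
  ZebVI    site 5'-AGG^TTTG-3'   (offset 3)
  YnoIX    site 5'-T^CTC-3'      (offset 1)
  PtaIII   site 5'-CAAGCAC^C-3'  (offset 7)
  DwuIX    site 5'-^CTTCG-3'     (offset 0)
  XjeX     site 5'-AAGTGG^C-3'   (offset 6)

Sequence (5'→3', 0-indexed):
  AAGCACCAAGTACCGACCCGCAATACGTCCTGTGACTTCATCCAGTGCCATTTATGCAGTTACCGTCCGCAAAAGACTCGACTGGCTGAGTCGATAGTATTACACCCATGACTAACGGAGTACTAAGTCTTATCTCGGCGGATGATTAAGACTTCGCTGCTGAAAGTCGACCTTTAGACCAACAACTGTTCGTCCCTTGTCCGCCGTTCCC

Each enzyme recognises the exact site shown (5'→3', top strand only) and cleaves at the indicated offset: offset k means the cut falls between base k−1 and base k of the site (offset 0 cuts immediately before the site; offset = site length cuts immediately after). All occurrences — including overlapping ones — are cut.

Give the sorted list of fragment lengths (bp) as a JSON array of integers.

Site scan:
  ZebVI (AGGTTTG, off=3): no sites
  YnoIX TCTC/1: at [132] ⇒ [133]
  PtaIII CAAGCACC/7: at [210] ⇒ [6]
  DwuIX CTTCG/0: at [151] ⇒ [151]
  XjeX (AAGTGGC, off=6): no sites

All cut coordinates (distinct, sorted): [6, 133, 151]

Fragments:
  6→133: 127 bp
  133→151: 18 bp
  151→6 (wrap): 211-151+6 = 66 bp

[18,66,127]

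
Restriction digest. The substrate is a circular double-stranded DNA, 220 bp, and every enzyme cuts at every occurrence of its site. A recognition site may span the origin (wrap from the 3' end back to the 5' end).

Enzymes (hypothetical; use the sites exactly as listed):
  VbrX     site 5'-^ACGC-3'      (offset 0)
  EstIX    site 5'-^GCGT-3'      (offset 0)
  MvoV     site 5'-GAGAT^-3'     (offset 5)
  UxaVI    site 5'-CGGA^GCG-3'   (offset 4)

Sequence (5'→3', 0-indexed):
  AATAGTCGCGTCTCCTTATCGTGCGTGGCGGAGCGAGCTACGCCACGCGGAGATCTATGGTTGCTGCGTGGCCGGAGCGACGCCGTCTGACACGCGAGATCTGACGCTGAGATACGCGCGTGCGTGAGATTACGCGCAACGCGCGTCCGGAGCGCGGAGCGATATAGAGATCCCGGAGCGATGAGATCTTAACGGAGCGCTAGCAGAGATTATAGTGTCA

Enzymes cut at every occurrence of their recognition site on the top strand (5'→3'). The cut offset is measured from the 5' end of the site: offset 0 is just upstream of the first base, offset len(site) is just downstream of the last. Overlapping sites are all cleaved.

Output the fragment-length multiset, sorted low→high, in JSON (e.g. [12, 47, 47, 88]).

Per-enzyme occurrences:
  VbrX ACGC/0: at [39, 44, 79, 91, 103, 113, 131, 138] ⇒ [39, 44, 79, 91, 103, 113, 131, 138]
  EstIX GCGT/0: at [7, 22, 65, 117, 121, 142] ⇒ [7, 22, 65, 117, 121, 142]
  MvoV GAGAT/5: at [49, 95, 108, 125, 166, 182, 205] ⇒ [54, 100, 113, 130, 171, 187, 210]
  UxaVI CGGAGCG/4: at [28, 72, 147, 154, 173, 192] ⇒ [32, 76, 151, 158, 177, 196]

Pooled cuts: [7, 22, 32, 39, 44, 54, 65, 76, 79, 91, 100, 103, 113, 117, 121, 130, 131, 138, 142, 151, 158, 171, 177, 187, 196, 210]

Fragment lengths:
  7→22: 15 bp
  22→32: 10 bp
  32→39: 7 bp
  39→44: 5 bp
  44→54: 10 bp
  54→65: 11 bp
  65→76: 11 bp
  76→79: 3 bp
  79→91: 12 bp
  91→100: 9 bp
  100→103: 3 bp
  103→113: 10 bp
  113→117: 4 bp
  117→121: 4 bp
  121→130: 9 bp
  130→131: 1 bp
  131→138: 7 bp
  138→142: 4 bp
  142→151: 9 bp
  151→158: 7 bp
  158→171: 13 bp
  171→177: 6 bp
  177→187: 10 bp
  187→196: 9 bp
  196→210: 14 bp
  210→7 (wrap): 220-210+7 = 17 bp

[1,3,3,4,4,4,5,6,7,7,7,9,9,9,9,10,10,10,10,11,11,12,13,14,15,17]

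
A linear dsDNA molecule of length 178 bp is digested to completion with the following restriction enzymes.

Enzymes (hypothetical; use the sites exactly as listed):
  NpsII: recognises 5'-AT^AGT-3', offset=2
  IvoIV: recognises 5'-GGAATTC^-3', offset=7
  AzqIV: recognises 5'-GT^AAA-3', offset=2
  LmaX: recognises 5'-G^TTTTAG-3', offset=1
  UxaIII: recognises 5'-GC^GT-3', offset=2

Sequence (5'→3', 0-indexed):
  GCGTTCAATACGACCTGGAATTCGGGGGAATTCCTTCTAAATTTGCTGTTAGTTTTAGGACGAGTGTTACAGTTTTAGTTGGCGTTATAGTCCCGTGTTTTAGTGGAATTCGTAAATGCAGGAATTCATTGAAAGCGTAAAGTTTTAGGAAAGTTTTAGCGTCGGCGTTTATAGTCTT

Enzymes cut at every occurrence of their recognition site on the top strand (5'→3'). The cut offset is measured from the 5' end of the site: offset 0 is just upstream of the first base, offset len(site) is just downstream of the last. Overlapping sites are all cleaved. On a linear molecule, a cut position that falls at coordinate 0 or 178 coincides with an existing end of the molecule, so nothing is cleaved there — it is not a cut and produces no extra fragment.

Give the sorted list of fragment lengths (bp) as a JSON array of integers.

Scan for sites:
  NpsII (ATAGT, off=2): starts [86, 170] → cuts [88, 172]
  IvoIV (GGAATTC, off=7): starts [16, 26, 104, 120] → cuts [23, 33, 111, 127]
  AzqIV (GTAAA, off=2): starts [111, 136] → cuts [113, 138]
  LmaX (GTTTTAG, off=1): starts [51, 71, 96, 141, 152] → cuts [52, 72, 97, 142, 153]
  UxaIII (GCGT, off=2): starts [0, 81, 134, 158, 164] → cuts [2, 83, 136, 160, 166]

Pooled cuts: [2, 23, 33, 52, 72, 83, 88, 97, 111, 113, 127, 136, 138, 142, 153, 160, 166, 172]

Fragment lengths:
  [0,2): 2 bp
  [2,23): 21 bp
  [23,33): 10 bp
  [33,52): 19 bp
  [52,72): 20 bp
  [72,83): 11 bp
  [83,88): 5 bp
  [88,97): 9 bp
  [97,111): 14 bp
  [111,113): 2 bp
  [113,127): 14 bp
  [127,136): 9 bp
  [136,138): 2 bp
  [138,142): 4 bp
  [142,153): 11 bp
  [153,160): 7 bp
  [160,166): 6 bp
  [166,172): 6 bp
  [172,178): 6 bp

[2,2,2,4,5,6,6,6,7,9,9,10,11,11,14,14,19,20,21]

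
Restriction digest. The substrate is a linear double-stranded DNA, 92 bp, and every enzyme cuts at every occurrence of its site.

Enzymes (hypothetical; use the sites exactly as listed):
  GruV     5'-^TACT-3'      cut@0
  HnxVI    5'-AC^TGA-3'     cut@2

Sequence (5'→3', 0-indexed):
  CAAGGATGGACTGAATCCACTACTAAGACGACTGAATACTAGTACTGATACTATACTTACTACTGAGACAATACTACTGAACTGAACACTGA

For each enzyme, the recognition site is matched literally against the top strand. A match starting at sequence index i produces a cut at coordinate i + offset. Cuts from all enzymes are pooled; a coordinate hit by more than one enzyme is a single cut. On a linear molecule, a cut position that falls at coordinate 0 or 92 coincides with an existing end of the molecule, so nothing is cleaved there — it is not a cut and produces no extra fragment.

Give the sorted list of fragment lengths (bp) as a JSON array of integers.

Site scan:
  GruV (TACT, off=0): starts [20, 36, 42, 48, 53, 57, 60, 71, 74] → cuts [20, 36, 42, 48, 53, 57, 60, 71, 74]
  HnxVI (ACTGA, off=2): starts [9, 30, 43, 61, 75, 80, 87] → cuts [11, 32, 45, 63, 77, 82, 89]

Pooled cuts: [11, 20, 32, 36, 42, 45, 48, 53, 57, 60, 63, 71, 74, 77, 82, 89]

Fragments:
  [0,11): 11 bp
  [11,20): 9 bp
  [20,32): 12 bp
  [32,36): 4 bp
  [36,42): 6 bp
  [42,45): 3 bp
  [45,48): 3 bp
  [48,53): 5 bp
  [53,57): 4 bp
  [57,60): 3 bp
  [60,63): 3 bp
  [63,71): 8 bp
  [71,74): 3 bp
  [74,77): 3 bp
  [77,82): 5 bp
  [82,89): 7 bp
  [89,92): 3 bp

[3,3,3,3,3,3,3,4,4,5,5,6,7,8,9,11,12]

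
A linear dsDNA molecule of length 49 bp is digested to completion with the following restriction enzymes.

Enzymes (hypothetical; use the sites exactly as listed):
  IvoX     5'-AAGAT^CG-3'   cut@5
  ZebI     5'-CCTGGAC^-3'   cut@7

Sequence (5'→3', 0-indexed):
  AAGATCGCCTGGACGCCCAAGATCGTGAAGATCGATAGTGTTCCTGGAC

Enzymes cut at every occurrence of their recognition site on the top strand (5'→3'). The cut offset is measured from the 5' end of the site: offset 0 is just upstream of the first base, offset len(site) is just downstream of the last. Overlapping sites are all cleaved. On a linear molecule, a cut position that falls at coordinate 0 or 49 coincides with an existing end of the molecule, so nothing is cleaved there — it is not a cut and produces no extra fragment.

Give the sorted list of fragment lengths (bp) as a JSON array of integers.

Scan for sites:
  IvoX (AAGATCG, off=5): starts [0, 18, 27] → cuts [5, 23, 32]
  ZebI (CCTGGAC, off=7): starts [7, 42] → cuts [14] (position 49 is a terminus of the linear molecule — no cut)

All cut coordinates (distinct, sorted): [5, 14, 23, 32]

Fragment lengths:
  [0,5): 5 bp
  [5,14): 9 bp
  [14,23): 9 bp
  [23,32): 9 bp
  [32,49): 17 bp

[5,9,9,9,17]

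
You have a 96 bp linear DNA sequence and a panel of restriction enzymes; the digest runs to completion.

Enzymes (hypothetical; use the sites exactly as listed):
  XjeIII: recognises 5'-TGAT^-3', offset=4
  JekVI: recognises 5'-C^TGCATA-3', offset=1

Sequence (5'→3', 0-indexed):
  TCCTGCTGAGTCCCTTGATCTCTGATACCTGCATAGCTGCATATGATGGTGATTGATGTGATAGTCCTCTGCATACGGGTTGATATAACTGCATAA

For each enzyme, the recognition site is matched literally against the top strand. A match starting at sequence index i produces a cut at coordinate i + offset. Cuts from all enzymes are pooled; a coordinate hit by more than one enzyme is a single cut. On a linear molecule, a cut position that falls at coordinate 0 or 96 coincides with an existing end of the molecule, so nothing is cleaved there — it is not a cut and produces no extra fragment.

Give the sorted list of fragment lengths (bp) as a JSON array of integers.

Site scan:
  XjeIII TGAT/4: at [15, 22, 43, 49, 53, 58, 80] ⇒ [19, 26, 47, 53, 57, 62, 84]
  JekVI CTGCATA/1: at [28, 36, 68, 88] ⇒ [29, 37, 69, 89]

Pooled cuts: [19, 26, 29, 37, 47, 53, 57, 62, 69, 84, 89]

Fragment lengths:
  [0,19): 19 bp
  [19,26): 7 bp
  [26,29): 3 bp
  [29,37): 8 bp
  [37,47): 10 bp
  [47,53): 6 bp
  [53,57): 4 bp
  [57,62): 5 bp
  [62,69): 7 bp
  [69,84): 15 bp
  [84,89): 5 bp
  [89,96): 7 bp

[3,4,5,5,6,7,7,7,8,10,15,19]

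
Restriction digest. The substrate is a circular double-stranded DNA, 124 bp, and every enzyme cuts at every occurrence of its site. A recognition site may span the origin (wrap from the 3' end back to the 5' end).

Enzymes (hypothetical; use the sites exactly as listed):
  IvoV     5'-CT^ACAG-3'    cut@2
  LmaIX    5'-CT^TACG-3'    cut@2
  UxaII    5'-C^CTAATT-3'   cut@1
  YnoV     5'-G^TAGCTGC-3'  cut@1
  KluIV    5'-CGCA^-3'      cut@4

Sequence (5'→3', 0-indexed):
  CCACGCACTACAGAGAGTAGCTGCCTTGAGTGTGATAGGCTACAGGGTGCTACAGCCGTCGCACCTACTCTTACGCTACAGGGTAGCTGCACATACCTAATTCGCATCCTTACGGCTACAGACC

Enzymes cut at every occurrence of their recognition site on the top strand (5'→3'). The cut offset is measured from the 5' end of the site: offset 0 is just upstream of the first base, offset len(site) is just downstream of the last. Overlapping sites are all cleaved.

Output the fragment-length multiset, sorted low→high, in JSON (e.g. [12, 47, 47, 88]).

[2,4,6,6,7,8,8,10,10,12,13,14,24]

Per-enzyme occurrences:
  IvoV CTACAG/2: at [7, 39, 49, 75, 115] ⇒ [9, 41, 51, 77, 117]
  LmaIX CTTACG/2: at [69, 108] ⇒ [71, 110]
  UxaII CCTAATT/1: at [95] ⇒ [96]
  YnoV GTAGCTGC/1: at [16, 82] ⇒ [17, 83]
  KluIV CGCA/4: at [3, 59, 102] ⇒ [7, 63, 106]

All cut coordinates (distinct, sorted): [7, 9, 17, 41, 51, 63, 71, 77, 83, 96, 106, 110, 117]

Fragments:
  7→9: 2 bp
  9→17: 8 bp
  17→41: 24 bp
  41→51: 10 bp
  51→63: 12 bp
  63→71: 8 bp
  71→77: 6 bp
  77→83: 6 bp
  83→96: 13 bp
  96→106: 10 bp
  106→110: 4 bp
  110→117: 7 bp
  117→7 (wrap): 124-117+7 = 14 bp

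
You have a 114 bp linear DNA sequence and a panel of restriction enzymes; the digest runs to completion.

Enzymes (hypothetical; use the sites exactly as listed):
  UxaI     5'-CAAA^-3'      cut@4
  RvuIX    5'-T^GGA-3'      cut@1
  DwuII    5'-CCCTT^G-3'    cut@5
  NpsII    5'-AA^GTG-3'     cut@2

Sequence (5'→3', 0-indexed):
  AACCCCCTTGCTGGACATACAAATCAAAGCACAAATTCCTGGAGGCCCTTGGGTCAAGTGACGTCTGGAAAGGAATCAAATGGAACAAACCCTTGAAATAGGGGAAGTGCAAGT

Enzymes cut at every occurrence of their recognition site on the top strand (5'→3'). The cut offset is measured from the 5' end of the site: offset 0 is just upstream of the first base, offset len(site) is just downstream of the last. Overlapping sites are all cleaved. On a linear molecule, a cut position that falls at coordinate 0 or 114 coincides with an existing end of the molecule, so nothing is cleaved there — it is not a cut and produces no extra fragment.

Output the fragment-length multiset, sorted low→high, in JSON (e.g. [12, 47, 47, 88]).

Per-enzyme occurrences:
  UxaI CAAA/4: at [19, 24, 31, 76, 85] ⇒ [23, 28, 35, 80, 89]
  RvuIX TGGA/1: at [11, 39, 65, 80] ⇒ [12, 40, 66, 81]
  DwuII CCCTTG/5: at [4, 45, 89] ⇒ [9, 50, 94]
  NpsII AAGTG/2: at [55, 104] ⇒ [57, 106]

All cut coordinates (distinct, sorted): [9, 12, 23, 28, 35, 40, 50, 57, 66, 80, 81, 89, 94, 106]

Fragment lengths:
  [0,9): 9 bp
  [9,12): 3 bp
  [12,23): 11 bp
  [23,28): 5 bp
  [28,35): 7 bp
  [35,40): 5 bp
  [40,50): 10 bp
  [50,57): 7 bp
  [57,66): 9 bp
  [66,80): 14 bp
  [80,81): 1 bp
  [81,89): 8 bp
  [89,94): 5 bp
  [94,106): 12 bp
  [106,114): 8 bp

[1,3,5,5,5,7,7,8,8,9,9,10,11,12,14]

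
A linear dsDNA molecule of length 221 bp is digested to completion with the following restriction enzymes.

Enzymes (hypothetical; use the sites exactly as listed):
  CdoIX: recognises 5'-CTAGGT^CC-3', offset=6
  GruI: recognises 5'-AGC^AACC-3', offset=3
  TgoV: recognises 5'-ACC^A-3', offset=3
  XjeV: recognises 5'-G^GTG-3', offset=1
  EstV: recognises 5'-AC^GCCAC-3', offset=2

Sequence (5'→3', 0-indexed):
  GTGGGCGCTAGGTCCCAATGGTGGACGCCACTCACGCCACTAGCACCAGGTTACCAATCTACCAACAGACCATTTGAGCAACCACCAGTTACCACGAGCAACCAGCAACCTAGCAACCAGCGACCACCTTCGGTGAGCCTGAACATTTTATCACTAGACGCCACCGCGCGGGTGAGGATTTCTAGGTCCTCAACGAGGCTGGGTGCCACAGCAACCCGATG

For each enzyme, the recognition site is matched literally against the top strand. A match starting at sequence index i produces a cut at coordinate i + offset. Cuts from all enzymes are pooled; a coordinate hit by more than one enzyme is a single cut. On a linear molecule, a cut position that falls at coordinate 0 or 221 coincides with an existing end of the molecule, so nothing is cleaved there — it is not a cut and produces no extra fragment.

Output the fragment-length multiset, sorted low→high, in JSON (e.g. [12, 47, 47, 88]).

Per-enzyme occurrences:
  CdoIX CTAGGTCC/6: at [7, 181] ⇒ [13, 187]
  GruI AGCAACC/3: at [76, 96, 103, 111, 209] ⇒ [79, 99, 106, 114, 212]
  TgoV ACCA/3: at [44, 52, 60, 68, 80, 83, 90, 100, 115, 122] ⇒ [47, 55, 63, 71, 83, 86, 93, 103, 118, 125]
  XjeV GGTG/1: at [19, 131, 170, 201] ⇒ [20, 132, 171, 202]
  EstV ACGCCAC/2: at [24, 33, 157] ⇒ [26, 35, 159]

All cut coordinates (distinct, sorted): [13, 20, 26, 35, 47, 55, 63, 71, 79, 83, 86, 93, 99, 103, 106, 114, 118, 125, 132, 159, 171, 187, 202, 212]

Fragments:
  [0,13): 13 bp
  [13,20): 7 bp
  [20,26): 6 bp
  [26,35): 9 bp
  [35,47): 12 bp
  [47,55): 8 bp
  [55,63): 8 bp
  [63,71): 8 bp
  [71,79): 8 bp
  [79,83): 4 bp
  [83,86): 3 bp
  [86,93): 7 bp
  [93,99): 6 bp
  [99,103): 4 bp
  [103,106): 3 bp
  [106,114): 8 bp
  [114,118): 4 bp
  [118,125): 7 bp
  [125,132): 7 bp
  [132,159): 27 bp
  [159,171): 12 bp
  [171,187): 16 bp
  [187,202): 15 bp
  [202,212): 10 bp
  [212,221): 9 bp

[3,3,4,4,4,6,6,7,7,7,7,8,8,8,8,8,9,9,10,12,12,13,15,16,27]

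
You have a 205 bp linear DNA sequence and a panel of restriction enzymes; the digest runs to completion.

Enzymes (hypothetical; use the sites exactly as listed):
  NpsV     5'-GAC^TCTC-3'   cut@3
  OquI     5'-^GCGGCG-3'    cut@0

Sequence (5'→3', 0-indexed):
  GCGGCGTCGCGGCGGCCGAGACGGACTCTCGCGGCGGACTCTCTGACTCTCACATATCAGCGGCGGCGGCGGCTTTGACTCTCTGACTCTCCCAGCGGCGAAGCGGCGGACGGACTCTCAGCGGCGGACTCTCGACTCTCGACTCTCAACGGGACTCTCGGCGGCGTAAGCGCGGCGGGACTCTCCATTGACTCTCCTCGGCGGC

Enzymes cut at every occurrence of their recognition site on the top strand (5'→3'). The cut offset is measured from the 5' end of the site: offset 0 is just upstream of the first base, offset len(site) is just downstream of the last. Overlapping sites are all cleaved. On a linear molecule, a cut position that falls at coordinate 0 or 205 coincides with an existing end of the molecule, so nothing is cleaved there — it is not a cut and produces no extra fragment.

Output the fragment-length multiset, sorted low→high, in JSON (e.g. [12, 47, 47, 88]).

[3,3,4,5,5,7,7,7,8,8,8,8,9,9,10,11,11,12,12,13,13,14,18]

Scan for sites:
  NpsV GACTCTC/3: at [23, 36, 44, 76, 84, 112, 126, 133, 140, 152, 178, 189] ⇒ [26, 39, 47, 79, 87, 115, 129, 136, 143, 155, 181, 192]
  OquI GCGGCG/0: at [0, 8, 30, 59, 62, 65, 94, 102, 120, 160, 171] ⇒ [8, 30, 59, 62, 65, 94, 102, 120, 160, 171] (position 0 is a terminus of the linear molecule — no cut)

Pooled cuts: [8, 26, 30, 39, 47, 59, 62, 65, 79, 87, 94, 102, 115, 120, 129, 136, 143, 155, 160, 171, 181, 192]

Fragment lengths:
  [0,8): 8 bp
  [8,26): 18 bp
  [26,30): 4 bp
  [30,39): 9 bp
  [39,47): 8 bp
  [47,59): 12 bp
  [59,62): 3 bp
  [62,65): 3 bp
  [65,79): 14 bp
  [79,87): 8 bp
  [87,94): 7 bp
  [94,102): 8 bp
  [102,115): 13 bp
  [115,120): 5 bp
  [120,129): 9 bp
  [129,136): 7 bp
  [136,143): 7 bp
  [143,155): 12 bp
  [155,160): 5 bp
  [160,171): 11 bp
  [171,181): 10 bp
  [181,192): 11 bp
  [192,205): 13 bp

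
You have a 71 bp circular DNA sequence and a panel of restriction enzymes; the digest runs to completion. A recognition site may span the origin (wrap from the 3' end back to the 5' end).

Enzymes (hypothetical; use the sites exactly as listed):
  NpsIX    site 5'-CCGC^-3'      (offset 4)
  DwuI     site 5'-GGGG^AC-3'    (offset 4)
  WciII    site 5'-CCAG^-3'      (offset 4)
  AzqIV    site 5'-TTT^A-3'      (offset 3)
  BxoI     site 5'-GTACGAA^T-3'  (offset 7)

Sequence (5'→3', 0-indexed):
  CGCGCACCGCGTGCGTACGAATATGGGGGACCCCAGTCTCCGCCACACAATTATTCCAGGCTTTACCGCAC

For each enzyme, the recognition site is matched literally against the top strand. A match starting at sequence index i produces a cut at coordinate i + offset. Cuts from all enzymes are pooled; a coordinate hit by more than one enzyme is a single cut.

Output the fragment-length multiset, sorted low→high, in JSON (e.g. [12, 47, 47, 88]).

[5,5,5,7,7,7,8,11,16]

Site scan:
  NpsIX (CCGC, off=4): starts [6, 39, 65, 70] → cuts [3, 10, 43, 69]
  DwuI (GGGGAC, off=4): starts [25] → cuts [29]
  WciII (CCAG, off=4): starts [32, 55] → cuts [36, 59]
  AzqIV (TTTA, off=3): starts [61] → cuts [64]
  BxoI (GTACGAAT, off=7): starts [14] → cuts [21]

Pooled cuts: [3, 10, 21, 29, 36, 43, 59, 64, 69]

Fragments:
  3→10: 7 bp
  10→21: 11 bp
  21→29: 8 bp
  29→36: 7 bp
  36→43: 7 bp
  43→59: 16 bp
  59→64: 5 bp
  64→69: 5 bp
  69→3 (wrap): 71-69+3 = 5 bp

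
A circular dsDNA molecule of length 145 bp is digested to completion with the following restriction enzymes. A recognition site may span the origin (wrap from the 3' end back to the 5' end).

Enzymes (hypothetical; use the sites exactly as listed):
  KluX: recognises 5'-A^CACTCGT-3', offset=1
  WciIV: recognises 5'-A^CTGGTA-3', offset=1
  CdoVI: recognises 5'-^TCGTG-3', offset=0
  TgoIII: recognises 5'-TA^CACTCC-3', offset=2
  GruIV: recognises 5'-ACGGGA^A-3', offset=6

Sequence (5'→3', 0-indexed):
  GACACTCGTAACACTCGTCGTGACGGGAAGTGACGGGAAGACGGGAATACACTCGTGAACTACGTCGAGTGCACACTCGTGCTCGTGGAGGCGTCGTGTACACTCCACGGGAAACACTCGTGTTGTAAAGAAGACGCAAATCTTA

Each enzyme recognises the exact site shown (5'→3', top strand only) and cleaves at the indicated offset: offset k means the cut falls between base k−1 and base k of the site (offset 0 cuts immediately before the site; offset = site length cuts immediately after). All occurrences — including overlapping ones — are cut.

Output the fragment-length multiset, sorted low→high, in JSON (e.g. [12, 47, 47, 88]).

[2,3,3,3,3,6,6,7,8,9,10,11,11,12,21,30]

Per-enzyme occurrences:
  KluX ACACTCGT/1: at [1, 10, 48, 72, 113] ⇒ [2, 11, 49, 73, 114]
  WciIV (ACTGGTA, off=1): no sites
  CdoVI TCGTG/0: at [17, 52, 76, 82, 93, 117] ⇒ [17, 52, 76, 82, 93, 117]
  TgoIII TACACTCC/2: at [98] ⇒ [100]
  GruIV ACGGGAA/6: at [22, 32, 40, 106] ⇒ [28, 38, 46, 112]

All cut coordinates (distinct, sorted): [2, 11, 17, 28, 38, 46, 49, 52, 73, 76, 82, 93, 100, 112, 114, 117]

Fragment lengths:
  2→11: 9 bp
  11→17: 6 bp
  17→28: 11 bp
  28→38: 10 bp
  38→46: 8 bp
  46→49: 3 bp
  49→52: 3 bp
  52→73: 21 bp
  73→76: 3 bp
  76→82: 6 bp
  82→93: 11 bp
  93→100: 7 bp
  100→112: 12 bp
  112→114: 2 bp
  114→117: 3 bp
  117→2 (wrap): 145-117+2 = 30 bp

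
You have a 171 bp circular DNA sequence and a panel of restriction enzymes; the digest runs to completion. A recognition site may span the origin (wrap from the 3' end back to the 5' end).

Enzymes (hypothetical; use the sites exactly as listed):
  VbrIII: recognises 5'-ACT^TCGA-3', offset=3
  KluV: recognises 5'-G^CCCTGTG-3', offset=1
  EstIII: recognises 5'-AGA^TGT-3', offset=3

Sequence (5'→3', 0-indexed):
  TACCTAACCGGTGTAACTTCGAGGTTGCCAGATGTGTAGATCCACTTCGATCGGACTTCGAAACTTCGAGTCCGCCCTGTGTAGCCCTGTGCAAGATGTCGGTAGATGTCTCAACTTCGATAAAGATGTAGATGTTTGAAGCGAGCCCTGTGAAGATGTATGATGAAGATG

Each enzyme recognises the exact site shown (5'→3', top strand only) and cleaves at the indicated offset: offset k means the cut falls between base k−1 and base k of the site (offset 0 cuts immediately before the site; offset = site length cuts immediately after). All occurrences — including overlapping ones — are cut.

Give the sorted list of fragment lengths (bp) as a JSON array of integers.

[6,8,9,10,10,10,10,11,11,12,13,13,14,14,20]

Per-enzyme occurrences:
  VbrIII ACTTCGA/3: at [15, 43, 54, 62, 113] ⇒ [18, 46, 57, 65, 116]
  KluV GCCCTGTG/1: at [73, 83, 144] ⇒ [74, 84, 145]
  EstIII AGATGT/3: at [29, 93, 103, 123, 129, 153, 166] ⇒ [32, 96, 106, 126, 132, 156, 169]

Pooled cuts: [18, 32, 46, 57, 65, 74, 84, 96, 106, 116, 126, 132, 145, 156, 169]

Fragment lengths:
  18→32: 14 bp
  32→46: 14 bp
  46→57: 11 bp
  57→65: 8 bp
  65→74: 9 bp
  74→84: 10 bp
  84→96: 12 bp
  96→106: 10 bp
  106→116: 10 bp
  116→126: 10 bp
  126→132: 6 bp
  132→145: 13 bp
  145→156: 11 bp
  156→169: 13 bp
  169→18 (wrap): 171-169+18 = 20 bp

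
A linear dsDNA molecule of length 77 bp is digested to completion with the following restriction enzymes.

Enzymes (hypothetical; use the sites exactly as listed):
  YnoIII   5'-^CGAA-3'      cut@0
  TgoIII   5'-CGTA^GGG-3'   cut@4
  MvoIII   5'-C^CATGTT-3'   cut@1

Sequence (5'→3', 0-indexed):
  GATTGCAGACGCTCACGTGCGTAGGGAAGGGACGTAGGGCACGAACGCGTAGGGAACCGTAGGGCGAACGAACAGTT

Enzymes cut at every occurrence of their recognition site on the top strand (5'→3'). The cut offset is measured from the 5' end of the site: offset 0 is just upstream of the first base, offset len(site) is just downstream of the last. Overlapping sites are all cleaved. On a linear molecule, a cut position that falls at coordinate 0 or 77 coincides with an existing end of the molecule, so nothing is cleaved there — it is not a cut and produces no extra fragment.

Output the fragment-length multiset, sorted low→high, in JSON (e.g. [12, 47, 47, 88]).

Scan for sites:
  YnoIII CGAA/0: at [41, 64, 68] ⇒ [41, 64, 68]
  TgoIII CGTAGGG/4: at [19, 32, 47, 57] ⇒ [23, 36, 51, 61]
  MvoIII (CCATGTT, off=1): no sites

All cut coordinates (distinct, sorted): [23, 36, 41, 51, 61, 64, 68]

Fragments:
  [0,23): 23 bp
  [23,36): 13 bp
  [36,41): 5 bp
  [41,51): 10 bp
  [51,61): 10 bp
  [61,64): 3 bp
  [64,68): 4 bp
  [68,77): 9 bp

[3,4,5,9,10,10,13,23]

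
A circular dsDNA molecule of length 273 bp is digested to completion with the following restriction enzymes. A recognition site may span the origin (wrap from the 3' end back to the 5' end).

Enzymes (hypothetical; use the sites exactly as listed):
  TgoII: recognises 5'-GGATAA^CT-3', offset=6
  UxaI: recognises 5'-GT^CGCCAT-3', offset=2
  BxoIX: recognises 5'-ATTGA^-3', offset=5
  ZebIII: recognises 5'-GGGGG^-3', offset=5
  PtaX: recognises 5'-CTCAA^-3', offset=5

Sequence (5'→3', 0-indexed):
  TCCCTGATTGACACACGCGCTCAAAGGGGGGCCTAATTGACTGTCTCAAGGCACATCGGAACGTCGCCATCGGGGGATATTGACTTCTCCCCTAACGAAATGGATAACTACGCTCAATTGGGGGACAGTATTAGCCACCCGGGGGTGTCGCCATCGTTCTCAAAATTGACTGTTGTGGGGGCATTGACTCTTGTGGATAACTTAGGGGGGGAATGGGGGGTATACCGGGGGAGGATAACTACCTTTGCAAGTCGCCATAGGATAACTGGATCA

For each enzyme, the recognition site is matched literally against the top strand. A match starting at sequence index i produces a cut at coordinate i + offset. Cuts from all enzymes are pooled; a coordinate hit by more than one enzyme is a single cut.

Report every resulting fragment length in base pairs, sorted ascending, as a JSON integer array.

Site scan:
  TgoII GGATAACT/6: at [101, 194, 232, 259] ⇒ [107, 200, 238, 265]
  UxaI GTCGCCAT/2: at [62, 146, 250] ⇒ [64, 148, 252]
  BxoIX ATTGA/5: at [6, 35, 78, 164, 182] ⇒ [11, 40, 83, 169, 187]
  ZebIII GGGGG/5: at [25, 26, 71, 119, 140, 176, 204, 205, 206, 214, 215, 226] ⇒ [30, 31, 76, 124, 145, 181, 209, 210, 211, 219, 220, 231]
  PtaX CTCAA/5: at [19, 44, 112, 158] ⇒ [24, 49, 117, 163]

All cut coordinates (distinct, sorted): [11, 24, 30, 31, 40, 49, 64, 76, 83, 107, 117, 124, 145, 148, 163, 169, 181, 187, 200, 209, 210, 211, 219, 220, 231, 238, 252, 265]

Fragments:
  11→24: 13 bp
  24→30: 6 bp
  30→31: 1 bp
  31→40: 9 bp
  40→49: 9 bp
  49→64: 15 bp
  64→76: 12 bp
  76→83: 7 bp
  83→107: 24 bp
  107→117: 10 bp
  117→124: 7 bp
  124→145: 21 bp
  145→148: 3 bp
  148→163: 15 bp
  163→169: 6 bp
  169→181: 12 bp
  181→187: 6 bp
  187→200: 13 bp
  200→209: 9 bp
  209→210: 1 bp
  210→211: 1 bp
  211→219: 8 bp
  219→220: 1 bp
  220→231: 11 bp
  231→238: 7 bp
  238→252: 14 bp
  252→265: 13 bp
  265→11 (wrap): 273-265+11 = 19 bp

[1,1,1,1,3,6,6,6,7,7,7,8,9,9,9,10,11,12,12,13,13,13,14,15,15,19,21,24]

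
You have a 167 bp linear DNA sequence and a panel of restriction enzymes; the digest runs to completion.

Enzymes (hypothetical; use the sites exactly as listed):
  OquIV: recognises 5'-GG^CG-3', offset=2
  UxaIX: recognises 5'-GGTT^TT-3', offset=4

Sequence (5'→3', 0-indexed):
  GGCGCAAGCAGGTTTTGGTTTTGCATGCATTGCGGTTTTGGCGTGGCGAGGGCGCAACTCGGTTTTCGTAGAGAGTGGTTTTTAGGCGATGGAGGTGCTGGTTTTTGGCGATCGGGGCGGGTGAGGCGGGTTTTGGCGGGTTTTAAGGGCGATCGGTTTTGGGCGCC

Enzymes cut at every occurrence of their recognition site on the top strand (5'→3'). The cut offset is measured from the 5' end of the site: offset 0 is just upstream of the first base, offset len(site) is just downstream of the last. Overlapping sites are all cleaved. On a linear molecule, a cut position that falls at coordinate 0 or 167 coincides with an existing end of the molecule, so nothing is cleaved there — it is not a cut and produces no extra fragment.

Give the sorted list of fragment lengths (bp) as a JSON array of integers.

Per-enzyme occurrences:
  OquIV GGCG/2: at [0, 39, 44, 50, 84, 106, 115, 124, 134, 147, 161] ⇒ [2, 41, 46, 52, 86, 108, 117, 126, 136, 149, 163]
  UxaIX GGTTTT/4: at [10, 16, 33, 60, 76, 99, 128, 138, 154] ⇒ [14, 20, 37, 64, 80, 103, 132, 142, 158]

Pooled cuts: [2, 14, 20, 37, 41, 46, 52, 64, 80, 86, 103, 108, 117, 126, 132, 136, 142, 149, 158, 163]

Fragments:
  [0,2): 2 bp
  [2,14): 12 bp
  [14,20): 6 bp
  [20,37): 17 bp
  [37,41): 4 bp
  [41,46): 5 bp
  [46,52): 6 bp
  [52,64): 12 bp
  [64,80): 16 bp
  [80,86): 6 bp
  [86,103): 17 bp
  [103,108): 5 bp
  [108,117): 9 bp
  [117,126): 9 bp
  [126,132): 6 bp
  [132,136): 4 bp
  [136,142): 6 bp
  [142,149): 7 bp
  [149,158): 9 bp
  [158,163): 5 bp
  [163,167): 4 bp

[2,4,4,4,5,5,5,6,6,6,6,6,7,9,9,9,12,12,16,17,17]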